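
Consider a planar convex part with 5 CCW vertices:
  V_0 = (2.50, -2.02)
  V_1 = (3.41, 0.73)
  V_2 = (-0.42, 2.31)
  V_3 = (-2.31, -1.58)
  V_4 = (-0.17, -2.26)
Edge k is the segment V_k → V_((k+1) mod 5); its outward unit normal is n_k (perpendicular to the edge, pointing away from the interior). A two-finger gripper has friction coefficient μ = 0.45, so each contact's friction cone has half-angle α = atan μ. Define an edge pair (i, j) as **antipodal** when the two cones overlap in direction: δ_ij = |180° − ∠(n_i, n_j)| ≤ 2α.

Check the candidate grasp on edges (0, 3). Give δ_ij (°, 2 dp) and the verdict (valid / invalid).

δ = 90.68°, invalid

α = atan 0.45 = 24.23°;  2α = 48.46°
edge 0: e_0 = (+0.91, +2.75);  n_0 = (+0.9494, -0.3142)
edge 3: e_3 = (+2.14, -0.68);  n_3 = (-0.3028, -0.9530)
∠(n_0, n_3) = 89.32°
δ = |180° − 89.32°| = 90.68°
90.68° > 2α = 48.46°  →  invalid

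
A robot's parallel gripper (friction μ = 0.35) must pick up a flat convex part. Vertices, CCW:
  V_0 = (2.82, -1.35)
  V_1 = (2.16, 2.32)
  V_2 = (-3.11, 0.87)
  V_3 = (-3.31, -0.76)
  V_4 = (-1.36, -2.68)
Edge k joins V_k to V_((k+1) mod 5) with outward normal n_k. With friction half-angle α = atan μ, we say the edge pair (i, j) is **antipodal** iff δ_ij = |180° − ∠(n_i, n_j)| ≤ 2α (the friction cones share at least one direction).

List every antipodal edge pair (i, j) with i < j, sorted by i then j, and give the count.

count = 3; pairs: (0,2), (0,3), (1,4)

α = atan 0.35 = 19.29°;  2α = 38.58°
n_0 = (+0.9842, +0.1770)
n_1 = (-0.2653, +0.9642)
n_2 = (-0.9926, +0.1218)
n_3 = (-0.7016, -0.7126)
n_4 = (+0.3032, -0.9529)
  (0,1): δ = 84.81°  ·
  (0,2): δ = 17.19°  ✓
  (0,3): δ = 35.25°  ✓
  (0,4): δ = 97.46°  ·
  (1,2): δ = 112.38°  ·
  (1,3): δ = 59.94°  ·
  (1,4): δ = 2.27°  ✓
  (2,3): δ = 127.56°  ·
  (2,4): δ = 65.35°  ·
  (3,4): δ = 117.79°  ·
antipodal pairs: 3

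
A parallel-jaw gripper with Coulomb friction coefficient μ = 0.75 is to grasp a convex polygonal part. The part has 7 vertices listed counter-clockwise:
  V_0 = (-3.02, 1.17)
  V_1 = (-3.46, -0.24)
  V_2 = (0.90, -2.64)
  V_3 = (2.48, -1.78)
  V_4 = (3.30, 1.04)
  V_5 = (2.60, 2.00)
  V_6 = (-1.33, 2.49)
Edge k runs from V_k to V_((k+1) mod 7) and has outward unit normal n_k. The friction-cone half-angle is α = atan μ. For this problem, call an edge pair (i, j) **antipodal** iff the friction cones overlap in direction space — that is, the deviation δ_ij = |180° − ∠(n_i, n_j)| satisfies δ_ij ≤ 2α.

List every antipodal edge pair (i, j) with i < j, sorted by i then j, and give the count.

count = 9; pairs: (0,2), (0,3), (0,4), (1,4), (1,5), (1,6), (2,5), (2,6), (3,6)

α = atan 0.75 = 36.87°;  2α = 73.74°
n_0 = (-0.9546, +0.2979)
n_1 = (-0.4822, -0.8760)
n_2 = (+0.4781, -0.8783)
n_3 = (+0.9602, -0.2792)
n_4 = (+0.8080, +0.5892)
n_5 = (+0.1237, +0.9923)
n_6 = (-0.6156, +0.7881)
  (0,1): δ = 101.50°  ·
  (0,2): δ = 44.11°  ✓
  (0,3): δ = 1.12°  ✓
  (0,4): δ = 53.43°  ✓
  (0,5): δ = 100.22°  ·
  (0,6): δ = 145.32°  ·
  (1,2): δ = 122.61°  ·
  (1,3): δ = 77.38°  ·
  (1,4): δ = 25.07°  ✓
  (1,5): δ = 21.72°  ✓
  (1,6): δ = 66.82°  ✓
  (2,3): δ = 134.77°  ·
  (2,4): δ = 82.46°  ·
  (2,5): δ = 35.67°  ✓
  (2,6): δ = 9.43°  ✓
  (3,4): δ = 127.69°  ·
  (3,5): δ = 80.89°  ·
  (3,6): δ = 35.79°  ✓
  (4,5): δ = 133.21°  ·
  (4,6): δ = 88.11°  ·
  (5,6): δ = 134.90°  ·
antipodal pairs: 9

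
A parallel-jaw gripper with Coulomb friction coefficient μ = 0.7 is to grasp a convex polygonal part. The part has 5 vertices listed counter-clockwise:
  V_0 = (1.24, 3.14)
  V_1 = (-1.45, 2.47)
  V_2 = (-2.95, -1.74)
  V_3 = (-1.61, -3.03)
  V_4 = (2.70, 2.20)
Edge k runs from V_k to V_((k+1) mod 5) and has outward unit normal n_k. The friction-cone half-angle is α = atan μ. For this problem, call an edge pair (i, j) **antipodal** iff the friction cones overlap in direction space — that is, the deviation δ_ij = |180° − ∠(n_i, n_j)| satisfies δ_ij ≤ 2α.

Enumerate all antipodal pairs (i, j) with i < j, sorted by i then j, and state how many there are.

α = atan 0.7 = 34.99°;  2α = 69.98°
n_0 = (-0.2417, +0.9704)
n_1 = (-0.9420, +0.3356)
n_2 = (-0.6935, -0.7204)
n_3 = (+0.7717, -0.6360)
n_4 = (+0.5413, +0.8408)
  (0,1): δ = 123.60°  ·
  (0,2): δ = 57.90°  ✓
  (0,3): δ = 36.52°  ✓
  (0,4): δ = 133.24°  ·
  (1,2): δ = 114.30°  ·
  (1,3): δ = 19.88°  ✓
  (1,4): δ = 76.84°  ·
  (2,3): δ = 85.58°  ·
  (2,4): δ = 11.14°  ✓
  (3,4): δ = 83.28°  ·
antipodal pairs: 4

count = 4; pairs: (0,2), (0,3), (1,3), (2,4)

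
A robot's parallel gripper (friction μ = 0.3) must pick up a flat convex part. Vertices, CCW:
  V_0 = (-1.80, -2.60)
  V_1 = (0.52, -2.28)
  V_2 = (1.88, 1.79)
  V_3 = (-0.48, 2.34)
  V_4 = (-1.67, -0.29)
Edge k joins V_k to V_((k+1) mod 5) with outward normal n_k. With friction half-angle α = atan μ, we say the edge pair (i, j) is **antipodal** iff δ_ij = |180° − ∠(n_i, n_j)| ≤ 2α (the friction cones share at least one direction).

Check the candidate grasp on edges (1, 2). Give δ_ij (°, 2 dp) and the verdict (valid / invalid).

α = atan 0.3 = 16.70°;  2α = 33.40°
edge 1: e_1 = (+1.36, +4.07);  n_1 = (+0.9485, -0.3169)
edge 2: e_2 = (-2.36, +0.55);  n_2 = (+0.2270, +0.9739)
∠(n_1, n_2) = 95.36°
δ = |180° − 95.36°| = 84.64°
84.64° > 2α = 33.40°  →  invalid

δ = 84.64°, invalid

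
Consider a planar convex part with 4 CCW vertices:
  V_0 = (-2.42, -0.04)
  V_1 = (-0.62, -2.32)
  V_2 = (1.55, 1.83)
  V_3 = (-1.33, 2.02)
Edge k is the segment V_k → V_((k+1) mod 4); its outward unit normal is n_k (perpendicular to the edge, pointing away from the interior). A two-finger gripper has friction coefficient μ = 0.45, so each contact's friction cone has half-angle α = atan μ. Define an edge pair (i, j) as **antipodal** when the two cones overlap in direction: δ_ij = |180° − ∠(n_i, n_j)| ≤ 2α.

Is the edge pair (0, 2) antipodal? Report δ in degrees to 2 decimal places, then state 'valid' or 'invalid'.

δ = 47.94°, valid

α = atan 0.45 = 24.23°;  2α = 48.46°
edge 0: e_0 = (+1.80, -2.28);  n_0 = (-0.7849, -0.6196)
edge 2: e_2 = (-2.88, +0.19);  n_2 = (+0.0658, +0.9978)
∠(n_0, n_2) = 132.06°
δ = |180° − 132.06°| = 47.94°
47.94° ≤ 2α = 48.46°  →  valid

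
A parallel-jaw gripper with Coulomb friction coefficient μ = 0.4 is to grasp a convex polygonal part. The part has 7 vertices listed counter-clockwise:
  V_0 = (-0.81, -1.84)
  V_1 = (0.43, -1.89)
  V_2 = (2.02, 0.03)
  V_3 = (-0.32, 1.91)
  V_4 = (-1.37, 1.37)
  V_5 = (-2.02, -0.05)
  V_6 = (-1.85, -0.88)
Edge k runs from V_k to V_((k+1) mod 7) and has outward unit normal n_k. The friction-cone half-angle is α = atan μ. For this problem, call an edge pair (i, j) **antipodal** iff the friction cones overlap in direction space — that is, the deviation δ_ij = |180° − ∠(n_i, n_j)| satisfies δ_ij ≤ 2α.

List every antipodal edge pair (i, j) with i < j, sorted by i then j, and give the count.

α = atan 0.4 = 21.80°;  2α = 43.60°
n_0 = (-0.0403, -0.9992)
n_1 = (+0.7702, -0.6378)
n_2 = (+0.6263, +0.7796)
n_3 = (-0.4573, +0.8893)
n_4 = (-0.9093, +0.4162)
n_5 = (-0.9797, -0.2007)
n_6 = (-0.6783, -0.7348)
  (0,1): δ = 127.32°  ·
  (0,2): δ = 36.47°  ✓
  (0,3): δ = 29.53°  ✓
  (0,4): δ = 67.71°  ·
  (0,5): δ = 103.88°  ·
  (0,6): δ = 139.60°  ·
  (1,2): δ = 89.15°  ·
  (1,3): δ = 23.15°  ✓
  (1,4): δ = 15.03°  ✓
  (1,5): δ = 51.20°  ·
  (1,6): δ = 86.92°  ·
  (2,3): δ = 114.00°  ·
  (2,4): δ = 75.82°  ·
  (2,5): δ = 39.65°  ✓
  (2,6): δ = 3.93°  ✓
  (3,4): δ = 141.81°  ·
  (3,5): δ = 105.64°  ·
  (3,6): δ = 69.93°  ·
  (4,5): δ = 143.83°  ·
  (4,6): δ = 108.11°  ·
  (5,6): δ = 144.28°  ·
antipodal pairs: 6

count = 6; pairs: (0,2), (0,3), (1,3), (1,4), (2,5), (2,6)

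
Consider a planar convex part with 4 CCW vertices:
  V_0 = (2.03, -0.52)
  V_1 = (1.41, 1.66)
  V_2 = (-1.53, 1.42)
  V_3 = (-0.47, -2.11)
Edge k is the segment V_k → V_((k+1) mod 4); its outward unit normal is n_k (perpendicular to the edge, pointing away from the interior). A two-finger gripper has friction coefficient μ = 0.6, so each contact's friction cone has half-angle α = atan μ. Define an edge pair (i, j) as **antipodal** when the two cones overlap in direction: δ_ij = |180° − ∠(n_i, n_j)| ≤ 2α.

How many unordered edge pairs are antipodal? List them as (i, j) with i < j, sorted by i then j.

α = atan 0.6 = 30.96°;  2α = 61.93°
n_0 = (+0.9619, +0.2736)
n_1 = (-0.0814, +0.9967)
n_2 = (-0.9578, -0.2876)
n_3 = (+0.5367, -0.8438)
  (0,1): δ = 101.21°  ·
  (0,2): δ = 0.84°  ✓
  (0,3): δ = 106.58°  ·
  (1,2): δ = 77.95°  ·
  (1,3): δ = 27.79°  ✓
  (2,3): δ = 74.26°  ·
antipodal pairs: 2

count = 2; pairs: (0,2), (1,3)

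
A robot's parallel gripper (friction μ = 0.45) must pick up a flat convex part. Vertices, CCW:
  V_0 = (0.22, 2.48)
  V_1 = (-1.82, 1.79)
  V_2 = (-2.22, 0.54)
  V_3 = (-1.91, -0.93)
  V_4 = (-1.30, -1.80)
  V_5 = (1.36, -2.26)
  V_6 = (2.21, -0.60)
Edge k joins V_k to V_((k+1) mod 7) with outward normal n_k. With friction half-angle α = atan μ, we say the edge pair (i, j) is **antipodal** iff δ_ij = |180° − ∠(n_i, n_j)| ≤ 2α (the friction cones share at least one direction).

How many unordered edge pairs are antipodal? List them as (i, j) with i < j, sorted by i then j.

α = atan 0.45 = 24.23°;  2α = 48.46°
n_0 = (-0.3204, +0.9473)
n_1 = (-0.9524, +0.3048)
n_2 = (-0.9785, -0.2063)
n_3 = (-0.8188, -0.5741)
n_4 = (-0.1704, -0.9854)
n_5 = (+0.8901, -0.4558)
n_6 = (+0.8399, +0.5427)
  (0,1): δ = 126.43°  ·
  (0,2): δ = 96.78°  ·
  (0,3): δ = 73.65°  ·
  (0,4): δ = 28.50°  ✓
  (0,5): δ = 44.20°  ✓
  (0,6): δ = 104.18°  ·
  (1,2): δ = 150.35°  ·
  (1,3): δ = 127.22°  ·
  (1,4): δ = 82.07°  ·
  (1,5): δ = 9.37°  ✓
  (1,6): δ = 50.61°  ·
  (2,3): δ = 156.87°  ·
  (2,4): δ = 111.72°  ·
  (2,5): δ = 39.02°  ✓
  (2,6): δ = 20.96°  ✓
  (3,4): δ = 134.85°  ·
  (3,5): δ = 62.15°  ·
  (3,6): δ = 2.17°  ✓
  (4,5): δ = 107.30°  ·
  (4,6): δ = 47.32°  ✓
  (5,6): δ = 120.02°  ·
antipodal pairs: 7

count = 7; pairs: (0,4), (0,5), (1,5), (2,5), (2,6), (3,6), (4,6)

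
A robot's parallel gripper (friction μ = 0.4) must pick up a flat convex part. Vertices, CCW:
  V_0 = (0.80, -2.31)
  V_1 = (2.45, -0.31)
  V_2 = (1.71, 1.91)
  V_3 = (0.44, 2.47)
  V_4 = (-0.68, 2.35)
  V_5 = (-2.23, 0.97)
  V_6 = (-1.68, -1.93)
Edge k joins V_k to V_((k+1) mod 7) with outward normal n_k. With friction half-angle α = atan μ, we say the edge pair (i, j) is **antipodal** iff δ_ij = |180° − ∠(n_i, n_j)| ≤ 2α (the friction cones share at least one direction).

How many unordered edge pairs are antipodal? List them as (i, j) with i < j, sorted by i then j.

α = atan 0.4 = 21.80°;  2α = 43.60°
n_0 = (+0.7714, -0.6364)
n_1 = (+0.9487, +0.3162)
n_2 = (+0.4035, +0.9150)
n_3 = (-0.1065, +0.9943)
n_4 = (-0.6650, +0.7469)
n_5 = (-0.9825, -0.1863)
n_6 = (-0.1515, -0.9885)
  (0,1): δ = 122.04°  ·
  (0,2): δ = 74.27°  ·
  (0,3): δ = 44.36°  ·
  (0,4): δ = 8.80°  ✓
  (0,5): δ = 50.26°  ·
  (0,6): δ = 120.81°  ·
  (1,2): δ = 132.23°  ·
  (1,3): δ = 102.32°  ·
  (1,4): δ = 66.76°  ·
  (1,5): δ = 7.70°  ✓
  (1,6): δ = 62.85°  ·
  (2,3): δ = 150.09°  ·
  (2,4): δ = 114.53°  ·
  (2,5): δ = 55.47°  ·
  (2,6): δ = 15.08°  ✓
  (3,4): δ = 144.44°  ·
  (3,5): δ = 85.38°  ·
  (3,6): δ = 14.83°  ✓
  (4,5): δ = 120.94°  ·
  (4,6): δ = 50.39°  ·
  (5,6): δ = 109.45°  ·
antipodal pairs: 4

count = 4; pairs: (0,4), (1,5), (2,6), (3,6)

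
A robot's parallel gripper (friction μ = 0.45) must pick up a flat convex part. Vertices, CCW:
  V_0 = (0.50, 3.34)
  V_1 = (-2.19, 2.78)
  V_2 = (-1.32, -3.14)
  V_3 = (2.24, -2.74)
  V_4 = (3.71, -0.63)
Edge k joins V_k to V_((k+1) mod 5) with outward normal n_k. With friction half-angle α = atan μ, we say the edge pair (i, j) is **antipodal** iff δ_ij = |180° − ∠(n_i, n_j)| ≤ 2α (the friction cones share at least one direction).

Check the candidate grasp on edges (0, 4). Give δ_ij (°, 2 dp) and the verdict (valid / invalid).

δ = 117.20°, invalid

α = atan 0.45 = 24.23°;  2α = 48.46°
edge 0: e_0 = (-2.69, -0.56);  n_0 = (-0.2038, +0.9790)
edge 4: e_4 = (-3.21, +3.97);  n_4 = (+0.7776, +0.6287)
∠(n_0, n_4) = 62.80°
δ = |180° − 62.80°| = 117.20°
117.20° > 2α = 48.46°  →  invalid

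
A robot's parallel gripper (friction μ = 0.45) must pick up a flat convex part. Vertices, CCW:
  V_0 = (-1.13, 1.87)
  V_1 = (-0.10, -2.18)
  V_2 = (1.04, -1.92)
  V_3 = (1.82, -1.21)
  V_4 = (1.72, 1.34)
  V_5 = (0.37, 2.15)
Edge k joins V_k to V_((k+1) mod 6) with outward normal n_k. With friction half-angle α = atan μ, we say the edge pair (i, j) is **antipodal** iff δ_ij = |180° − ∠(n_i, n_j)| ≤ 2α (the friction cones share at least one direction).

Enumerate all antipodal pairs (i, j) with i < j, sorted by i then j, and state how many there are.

count = 5; pairs: (0,3), (0,4), (1,4), (1,5), (2,5)

α = atan 0.45 = 24.23°;  2α = 48.46°
n_0 = (-0.9691, -0.2465)
n_1 = (+0.2224, -0.9750)
n_2 = (+0.6731, -0.7395)
n_3 = (+0.9992, +0.0392)
n_4 = (+0.5145, +0.8575)
n_5 = (-0.1835, +0.9830)
  (0,1): δ = 91.42°  ·
  (0,2): δ = 61.96°  ·
  (0,3): δ = 12.02°  ✓
  (0,4): δ = 44.77°  ✓
  (0,5): δ = 86.30°  ·
  (1,2): δ = 150.54°  ·
  (1,3): δ = 100.60°  ·
  (1,4): δ = 43.81°  ✓
  (1,5): δ = 2.27°  ✓
  (2,3): δ = 130.06°  ·
  (2,4): δ = 73.27°  ·
  (2,5): δ = 31.74°  ✓
  (3,4): δ = 123.21°  ·
  (3,5): δ = 81.67°  ·
  (4,5): δ = 138.46°  ·
antipodal pairs: 5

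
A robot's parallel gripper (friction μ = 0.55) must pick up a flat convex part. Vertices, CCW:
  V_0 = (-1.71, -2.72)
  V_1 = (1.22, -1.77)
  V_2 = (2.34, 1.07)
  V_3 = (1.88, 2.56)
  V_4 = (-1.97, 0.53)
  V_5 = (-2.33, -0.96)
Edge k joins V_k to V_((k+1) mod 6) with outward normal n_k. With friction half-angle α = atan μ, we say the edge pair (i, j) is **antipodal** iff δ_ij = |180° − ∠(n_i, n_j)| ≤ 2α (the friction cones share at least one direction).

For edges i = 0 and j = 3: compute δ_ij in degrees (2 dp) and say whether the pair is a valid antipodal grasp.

α = atan 0.55 = 28.81°;  2α = 57.62°
edge 0: e_0 = (+2.93, +0.95);  n_0 = (+0.3084, -0.9512)
edge 3: e_3 = (-3.85, -2.03);  n_3 = (-0.4664, +0.8846)
∠(n_0, n_3) = 170.16°
δ = |180° − 170.16°| = 9.84°
9.84° ≤ 2α = 57.62°  →  valid

δ = 9.84°, valid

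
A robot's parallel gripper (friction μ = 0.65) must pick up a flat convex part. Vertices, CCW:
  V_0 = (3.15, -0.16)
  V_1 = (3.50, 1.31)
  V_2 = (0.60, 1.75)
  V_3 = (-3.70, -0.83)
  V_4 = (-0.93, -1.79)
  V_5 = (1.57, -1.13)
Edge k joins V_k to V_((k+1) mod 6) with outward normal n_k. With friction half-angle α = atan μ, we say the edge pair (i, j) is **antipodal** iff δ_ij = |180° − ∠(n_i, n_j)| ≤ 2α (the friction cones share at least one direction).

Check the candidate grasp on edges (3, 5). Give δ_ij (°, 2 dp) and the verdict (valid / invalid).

δ = 129.34°, invalid

α = atan 0.65 = 33.02°;  2α = 66.05°
edge 3: e_3 = (+2.77, -0.96);  n_3 = (-0.3275, -0.9449)
edge 5: e_5 = (+1.58, +0.97);  n_5 = (+0.5232, -0.8522)
∠(n_3, n_5) = 50.66°
δ = |180° − 50.66°| = 129.34°
129.34° > 2α = 66.05°  →  invalid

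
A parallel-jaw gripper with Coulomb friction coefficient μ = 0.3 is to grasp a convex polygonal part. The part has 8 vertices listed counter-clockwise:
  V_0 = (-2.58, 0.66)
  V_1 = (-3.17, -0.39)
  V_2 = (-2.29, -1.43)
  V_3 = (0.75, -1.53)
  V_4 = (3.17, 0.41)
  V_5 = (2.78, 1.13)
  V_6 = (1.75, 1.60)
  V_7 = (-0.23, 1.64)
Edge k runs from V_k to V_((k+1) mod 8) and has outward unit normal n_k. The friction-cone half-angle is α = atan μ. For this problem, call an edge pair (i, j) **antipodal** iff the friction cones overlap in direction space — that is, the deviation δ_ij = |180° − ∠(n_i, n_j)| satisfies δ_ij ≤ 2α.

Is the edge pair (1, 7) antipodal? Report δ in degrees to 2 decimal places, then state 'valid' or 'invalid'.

δ = 72.40°, invalid

α = atan 0.3 = 16.70°;  2α = 33.40°
edge 1: e_1 = (+0.88, -1.04);  n_1 = (-0.7634, -0.6459)
edge 7: e_7 = (-2.35, -0.98);  n_7 = (-0.3849, +0.9230)
∠(n_1, n_7) = 107.60°
δ = |180° − 107.60°| = 72.40°
72.40° > 2α = 33.40°  →  invalid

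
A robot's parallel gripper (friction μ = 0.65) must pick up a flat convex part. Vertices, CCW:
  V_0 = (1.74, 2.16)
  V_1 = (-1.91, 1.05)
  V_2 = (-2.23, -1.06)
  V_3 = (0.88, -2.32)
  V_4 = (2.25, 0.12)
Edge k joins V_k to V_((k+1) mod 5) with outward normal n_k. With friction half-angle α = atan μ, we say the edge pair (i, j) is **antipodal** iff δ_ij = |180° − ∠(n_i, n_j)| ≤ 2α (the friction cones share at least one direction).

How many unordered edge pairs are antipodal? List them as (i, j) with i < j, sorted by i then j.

α = atan 0.65 = 33.02°;  2α = 66.05°
n_0 = (-0.2910, +0.9567)
n_1 = (-0.9887, +0.1499)
n_2 = (-0.3755, -0.9268)
n_3 = (+0.8720, -0.4896)
n_4 = (+0.9701, +0.2425)
  (0,1): δ = 115.54°  ·
  (0,2): δ = 38.97°  ✓
  (0,3): δ = 43.77°  ✓
  (0,4): δ = 87.12°  ·
  (1,2): δ = 103.43°  ·
  (1,3): δ = 20.69°  ✓
  (1,4): δ = 22.66°  ✓
  (2,3): δ = 97.26°  ·
  (2,4): δ = 53.91°  ✓
  (3,4): δ = 136.65°  ·
antipodal pairs: 5

count = 5; pairs: (0,2), (0,3), (1,3), (1,4), (2,4)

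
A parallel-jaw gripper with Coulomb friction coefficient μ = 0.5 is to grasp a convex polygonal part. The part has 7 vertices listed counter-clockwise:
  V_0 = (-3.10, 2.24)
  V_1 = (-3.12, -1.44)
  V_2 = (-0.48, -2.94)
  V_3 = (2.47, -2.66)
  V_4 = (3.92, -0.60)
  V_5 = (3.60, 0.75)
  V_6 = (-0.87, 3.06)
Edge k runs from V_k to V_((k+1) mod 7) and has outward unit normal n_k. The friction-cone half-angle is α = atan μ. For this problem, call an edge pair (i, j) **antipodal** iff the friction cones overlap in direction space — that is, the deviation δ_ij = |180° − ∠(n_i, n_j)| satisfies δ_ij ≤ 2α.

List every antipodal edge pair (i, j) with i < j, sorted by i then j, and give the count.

count = 8; pairs: (0,3), (0,4), (1,4), (1,5), (1,6), (2,5), (2,6), (3,6)

α = atan 0.5 = 26.57°;  2α = 53.13°
n_0 = (-1.0000, +0.0054)
n_1 = (-0.4940, -0.8695)
n_2 = (+0.0945, -0.9955)
n_3 = (+0.8177, -0.5756)
n_4 = (+0.9730, +0.2306)
n_5 = (+0.4591, +0.8884)
n_6 = (-0.3451, +0.9386)
  (0,1): δ = 119.29°  ·
  (0,2): δ = 84.27°  ·
  (0,3): δ = 34.83°  ✓
  (0,4): δ = 13.65°  ✓
  (0,5): δ = 62.98°  ·
  (0,6): δ = 110.50°  ·
  (1,2): δ = 144.97°  ·
  (1,3): δ = 95.54°  ·
  (1,4): δ = 47.06°  ✓
  (1,5): δ = 2.28°  ✓
  (1,6): δ = 49.79°  ✓
  (2,3): δ = 130.56°  ·
  (2,4): δ = 82.09°  ·
  (2,5): δ = 32.75°  ✓
  (2,6): δ = 14.77°  ✓
  (3,4): δ = 131.52°  ·
  (3,5): δ = 82.19°  ·
  (3,6): δ = 34.67°  ✓
  (4,5): δ = 130.66°  ·
  (4,6): δ = 83.15°  ·
  (5,6): δ = 132.48°  ·
antipodal pairs: 8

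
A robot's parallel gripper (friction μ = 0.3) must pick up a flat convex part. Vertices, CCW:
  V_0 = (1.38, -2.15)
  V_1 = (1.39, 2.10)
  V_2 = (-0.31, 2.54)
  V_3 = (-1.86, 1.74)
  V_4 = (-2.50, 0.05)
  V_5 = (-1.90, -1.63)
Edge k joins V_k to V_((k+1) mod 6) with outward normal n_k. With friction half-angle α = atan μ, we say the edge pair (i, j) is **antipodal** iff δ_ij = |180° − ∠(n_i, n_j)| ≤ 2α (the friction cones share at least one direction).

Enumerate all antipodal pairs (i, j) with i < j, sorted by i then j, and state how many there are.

α = atan 0.3 = 16.70°;  2α = 33.40°
n_0 = (+1.0000, -0.0024)
n_1 = (+0.2506, +0.9681)
n_2 = (-0.4586, +0.8886)
n_3 = (-0.9352, +0.3542)
n_4 = (-0.9417, -0.3363)
n_5 = (-0.1566, -0.9877)
  (0,1): δ = 104.38°  ·
  (0,2): δ = 62.57°  ·
  (0,3): δ = 20.61°  ✓
  (0,4): δ = 19.79°  ✓
  (0,5): δ = 81.13°  ·
  (1,2): δ = 138.19°  ·
  (1,3): δ = 96.23°  ·
  (1,4): δ = 55.84°  ·
  (1,5): δ = 5.50°  ✓
  (2,3): δ = 138.04°  ·
  (2,4): δ = 97.65°  ·
  (2,5): δ = 36.31°  ·
  (3,4): δ = 139.60°  ·
  (3,5): δ = 78.27°  ·
  (4,5): δ = 118.66°  ·
antipodal pairs: 3

count = 3; pairs: (0,3), (0,4), (1,5)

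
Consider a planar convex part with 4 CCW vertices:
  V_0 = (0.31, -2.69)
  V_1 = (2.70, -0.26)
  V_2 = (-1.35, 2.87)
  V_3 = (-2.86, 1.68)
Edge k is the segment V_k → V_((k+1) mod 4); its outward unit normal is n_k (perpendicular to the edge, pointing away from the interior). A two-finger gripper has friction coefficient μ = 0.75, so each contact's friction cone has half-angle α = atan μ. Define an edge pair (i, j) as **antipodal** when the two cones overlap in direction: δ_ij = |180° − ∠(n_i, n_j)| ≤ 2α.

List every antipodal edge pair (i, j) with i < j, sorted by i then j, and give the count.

α = atan 0.75 = 36.87°;  2α = 73.74°
n_0 = (+0.7130, -0.7012)
n_1 = (+0.6115, +0.7912)
n_2 = (-0.6190, +0.7854)
n_3 = (-0.8095, -0.5872)
  (0,1): δ = 83.17°  ·
  (0,2): δ = 7.23°  ✓
  (0,3): δ = 80.48°  ·
  (1,2): δ = 104.06°  ·
  (1,3): δ = 16.34°  ✓
  (2,3): δ = 92.28°  ·
antipodal pairs: 2

count = 2; pairs: (0,2), (1,3)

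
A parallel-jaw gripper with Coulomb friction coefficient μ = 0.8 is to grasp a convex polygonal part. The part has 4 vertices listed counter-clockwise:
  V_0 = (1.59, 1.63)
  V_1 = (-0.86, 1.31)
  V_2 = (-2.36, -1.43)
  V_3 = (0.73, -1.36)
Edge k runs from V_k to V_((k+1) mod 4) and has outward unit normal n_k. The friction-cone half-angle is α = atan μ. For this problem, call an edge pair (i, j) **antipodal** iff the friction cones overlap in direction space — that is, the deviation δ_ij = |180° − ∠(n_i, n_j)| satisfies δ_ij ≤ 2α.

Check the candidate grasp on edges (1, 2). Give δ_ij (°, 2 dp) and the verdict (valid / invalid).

δ = 60.00°, valid

α = atan 0.8 = 38.66°;  2α = 77.32°
edge 1: e_1 = (-1.50, -2.74);  n_1 = (-0.8772, +0.4802)
edge 2: e_2 = (+3.09, +0.07);  n_2 = (+0.0226, -0.9997)
∠(n_1, n_2) = 120.00°
δ = |180° − 120.00°| = 60.00°
60.00° ≤ 2α = 77.32°  →  valid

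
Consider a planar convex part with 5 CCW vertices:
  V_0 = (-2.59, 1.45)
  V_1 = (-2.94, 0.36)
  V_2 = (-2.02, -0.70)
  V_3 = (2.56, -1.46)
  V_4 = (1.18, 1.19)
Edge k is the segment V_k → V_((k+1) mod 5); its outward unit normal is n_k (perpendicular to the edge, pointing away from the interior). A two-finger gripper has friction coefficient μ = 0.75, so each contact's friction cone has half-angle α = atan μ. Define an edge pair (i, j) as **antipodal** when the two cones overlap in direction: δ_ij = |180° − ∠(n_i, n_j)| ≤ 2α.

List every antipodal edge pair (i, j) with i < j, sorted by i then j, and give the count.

count = 5; pairs: (0,3), (1,3), (1,4), (2,3), (2,4)

α = atan 0.75 = 36.87°;  2α = 73.74°
n_0 = (-0.9521, +0.3057)
n_1 = (-0.7552, -0.6555)
n_2 = (-0.1637, -0.9865)
n_3 = (+0.8869, +0.4619)
n_4 = (+0.0688, +0.9976)
  (0,1): δ = 121.24°  ·
  (0,2): δ = 81.62°  ·
  (0,3): δ = 45.31°  ✓
  (0,4): δ = 103.86°  ·
  (1,2): δ = 140.38°  ·
  (1,3): δ = 13.45°  ✓
  (1,4): δ = 45.10°  ✓
  (2,3): δ = 53.07°  ✓
  (2,4): δ = 5.48°  ✓
  (3,4): δ = 121.45°  ·
antipodal pairs: 5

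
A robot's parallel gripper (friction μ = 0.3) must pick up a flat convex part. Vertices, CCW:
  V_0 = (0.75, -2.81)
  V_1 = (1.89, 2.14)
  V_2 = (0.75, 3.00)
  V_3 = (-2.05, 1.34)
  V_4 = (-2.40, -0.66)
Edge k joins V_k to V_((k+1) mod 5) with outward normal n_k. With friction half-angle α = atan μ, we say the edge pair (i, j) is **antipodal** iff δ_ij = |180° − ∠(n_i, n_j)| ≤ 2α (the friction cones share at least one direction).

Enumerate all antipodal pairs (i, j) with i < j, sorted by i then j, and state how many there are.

α = atan 0.3 = 16.70°;  2α = 33.40°
n_0 = (+0.9745, -0.2244)
n_1 = (+0.6022, +0.7983)
n_2 = (-0.5100, +0.8602)
n_3 = (-0.9850, +0.1724)
n_4 = (-0.5637, -0.8259)
  (0,1): δ = 114.06°  ·
  (0,2): δ = 46.37°  ·
  (0,3): δ = 3.04°  ✓
  (0,4): δ = 68.65°  ·
  (1,2): δ = 112.31°  ·
  (1,3): δ = 62.90°  ·
  (1,4): δ = 2.72°  ✓
  (2,3): δ = 130.59°  ·
  (2,4): δ = 64.98°  ·
  (3,4): δ = 114.39°  ·
antipodal pairs: 2

count = 2; pairs: (0,3), (1,4)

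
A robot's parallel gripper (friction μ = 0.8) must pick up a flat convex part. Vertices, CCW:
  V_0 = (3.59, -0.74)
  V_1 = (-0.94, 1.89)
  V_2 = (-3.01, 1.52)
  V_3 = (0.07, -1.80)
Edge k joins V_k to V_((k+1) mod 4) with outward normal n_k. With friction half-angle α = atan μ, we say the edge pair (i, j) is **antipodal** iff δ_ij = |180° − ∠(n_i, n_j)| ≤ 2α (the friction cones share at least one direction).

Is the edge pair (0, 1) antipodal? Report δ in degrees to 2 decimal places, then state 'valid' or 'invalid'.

δ = 139.73°, invalid

α = atan 0.8 = 38.66°;  2α = 77.32°
edge 0: e_0 = (-4.53, +2.63);  n_0 = (+0.5021, +0.8648)
edge 1: e_1 = (-2.07, -0.37);  n_1 = (-0.1760, +0.9844)
∠(n_0, n_1) = 40.27°
δ = |180° − 40.27°| = 139.73°
139.73° > 2α = 77.32°  →  invalid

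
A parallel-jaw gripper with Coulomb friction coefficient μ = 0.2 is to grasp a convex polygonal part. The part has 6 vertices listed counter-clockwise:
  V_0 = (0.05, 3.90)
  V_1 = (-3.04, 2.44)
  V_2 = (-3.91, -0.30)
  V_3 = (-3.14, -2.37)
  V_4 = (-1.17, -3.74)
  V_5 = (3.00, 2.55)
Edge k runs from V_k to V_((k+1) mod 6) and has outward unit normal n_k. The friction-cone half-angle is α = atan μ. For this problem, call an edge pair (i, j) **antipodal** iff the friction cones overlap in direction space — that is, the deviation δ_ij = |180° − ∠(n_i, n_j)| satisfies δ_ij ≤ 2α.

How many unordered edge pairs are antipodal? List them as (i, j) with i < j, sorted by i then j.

count = 2; pairs: (1,4), (3,5)

α = atan 0.2 = 11.31°;  2α = 22.62°
n_0 = (-0.4272, +0.9042)
n_1 = (-0.9531, +0.3026)
n_2 = (-0.9373, -0.3486)
n_3 = (-0.5709, -0.8210)
n_4 = (+0.8335, -0.5526)
n_5 = (+0.4161, +0.9093)
  (0,1): δ = 132.91°  ·
  (0,2): δ = 94.89°  ·
  (0,3): δ = 60.11°  ·
  (0,4): δ = 31.17°  ·
  (0,5): δ = 130.12°  ·
  (1,2): δ = 141.98°  ·
  (1,3): δ = 107.20°  ·
  (1,4): δ = 15.93°  ✓
  (1,5): δ = 83.03°  ·
  (2,3): δ = 145.22°  ·
  (2,4): δ = 53.95°  ·
  (2,5): δ = 45.01°  ·
  (3,4): δ = 88.73°  ·
  (3,5): δ = 10.23°  ✓
  (4,5): δ = 81.05°  ·
antipodal pairs: 2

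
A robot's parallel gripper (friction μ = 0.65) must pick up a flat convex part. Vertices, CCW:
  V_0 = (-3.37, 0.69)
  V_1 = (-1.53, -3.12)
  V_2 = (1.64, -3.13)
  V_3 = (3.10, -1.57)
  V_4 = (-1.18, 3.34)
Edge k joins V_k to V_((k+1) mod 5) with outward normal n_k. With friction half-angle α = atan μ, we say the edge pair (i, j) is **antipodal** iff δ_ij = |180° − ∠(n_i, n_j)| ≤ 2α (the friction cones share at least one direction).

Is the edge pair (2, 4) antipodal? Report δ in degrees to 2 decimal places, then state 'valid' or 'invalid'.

α = atan 0.65 = 33.02°;  2α = 66.05°
edge 2: e_2 = (+1.46, +1.56);  n_2 = (+0.7301, -0.6833)
edge 4: e_4 = (-2.19, -2.65);  n_4 = (-0.7708, +0.6370)
∠(n_2, n_4) = 176.47°
δ = |180° − 176.47°| = 3.53°
3.53° ≤ 2α = 66.05°  →  valid

δ = 3.53°, valid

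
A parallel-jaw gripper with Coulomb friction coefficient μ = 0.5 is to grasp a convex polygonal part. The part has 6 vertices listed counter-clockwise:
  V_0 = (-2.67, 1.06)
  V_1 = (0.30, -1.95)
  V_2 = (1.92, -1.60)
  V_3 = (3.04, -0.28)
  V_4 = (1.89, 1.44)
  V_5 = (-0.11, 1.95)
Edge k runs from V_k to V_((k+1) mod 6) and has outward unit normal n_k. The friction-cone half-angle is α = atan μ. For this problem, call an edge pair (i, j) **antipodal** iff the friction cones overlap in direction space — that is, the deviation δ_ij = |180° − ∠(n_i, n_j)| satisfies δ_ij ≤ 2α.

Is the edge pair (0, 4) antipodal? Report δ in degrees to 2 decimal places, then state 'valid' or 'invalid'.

δ = 31.08°, valid

α = atan 0.5 = 26.57°;  2α = 53.13°
edge 0: e_0 = (+2.97, -3.01);  n_0 = (-0.7118, -0.7024)
edge 4: e_4 = (-2.00, +0.51);  n_4 = (+0.2471, +0.9690)
∠(n_0, n_4) = 148.92°
δ = |180° − 148.92°| = 31.08°
31.08° ≤ 2α = 53.13°  →  valid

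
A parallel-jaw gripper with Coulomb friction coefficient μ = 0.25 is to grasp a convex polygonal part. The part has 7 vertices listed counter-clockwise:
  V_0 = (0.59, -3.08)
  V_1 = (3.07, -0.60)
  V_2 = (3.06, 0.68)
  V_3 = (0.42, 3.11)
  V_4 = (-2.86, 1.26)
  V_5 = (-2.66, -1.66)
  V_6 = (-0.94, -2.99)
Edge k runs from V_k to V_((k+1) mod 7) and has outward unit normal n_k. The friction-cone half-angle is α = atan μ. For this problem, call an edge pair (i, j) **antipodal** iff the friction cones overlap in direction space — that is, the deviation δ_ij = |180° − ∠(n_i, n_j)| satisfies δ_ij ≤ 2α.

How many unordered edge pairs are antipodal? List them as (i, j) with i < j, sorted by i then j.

α = atan 0.25 = 14.04°;  2α = 28.07°
n_0 = (+0.7071, -0.7071)
n_1 = (+1.0000, +0.0078)
n_2 = (+0.6772, +0.7358)
n_3 = (-0.4913, +0.8710)
n_4 = (-0.9977, -0.0683)
n_5 = (-0.6117, -0.7911)
n_6 = (-0.0587, -0.9983)
  (0,1): δ = 134.55°  ·
  (0,2): δ = 87.63°  ·
  (0,3): δ = 15.58°  ✓
  (0,4): δ = 48.92°  ·
  (0,5): δ = 97.29°  ·
  (0,6): δ = 131.63°  ·
  (1,2): δ = 133.08°  ·
  (1,3): δ = 61.02°  ·
  (1,4): δ = 3.47°  ✓
  (1,5): δ = 51.84°  ·
  (1,6): δ = 86.19°  ·
  (2,3): δ = 107.95°  ·
  (2,4): δ = 43.45°  ·
  (2,5): δ = 4.91°  ✓
  (2,6): δ = 39.26°  ·
  (3,4): δ = 115.51°  ·
  (3,5): δ = 67.14°  ·
  (3,6): δ = 32.79°  ·
  (4,5): δ = 131.63°  ·
  (4,6): δ = 97.28°  ·
  (5,6): δ = 145.65°  ·
antipodal pairs: 3

count = 3; pairs: (0,3), (1,4), (2,5)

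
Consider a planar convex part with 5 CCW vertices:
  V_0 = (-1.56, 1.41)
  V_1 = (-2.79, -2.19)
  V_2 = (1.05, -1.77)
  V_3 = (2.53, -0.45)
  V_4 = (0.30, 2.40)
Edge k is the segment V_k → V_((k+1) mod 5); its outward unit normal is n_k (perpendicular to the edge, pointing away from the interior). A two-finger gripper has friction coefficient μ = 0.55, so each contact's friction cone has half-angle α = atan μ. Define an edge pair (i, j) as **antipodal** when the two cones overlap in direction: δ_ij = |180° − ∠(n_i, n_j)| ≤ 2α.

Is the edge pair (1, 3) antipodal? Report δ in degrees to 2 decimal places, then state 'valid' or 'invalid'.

α = atan 0.55 = 28.81°;  2α = 57.62°
edge 1: e_1 = (+3.84, +0.42);  n_1 = (+0.1087, -0.9941)
edge 3: e_3 = (-2.23, +2.85);  n_3 = (+0.7876, +0.6162)
∠(n_1, n_3) = 121.80°
δ = |180° − 121.80°| = 58.20°
58.20° > 2α = 57.62°  →  invalid

δ = 58.20°, invalid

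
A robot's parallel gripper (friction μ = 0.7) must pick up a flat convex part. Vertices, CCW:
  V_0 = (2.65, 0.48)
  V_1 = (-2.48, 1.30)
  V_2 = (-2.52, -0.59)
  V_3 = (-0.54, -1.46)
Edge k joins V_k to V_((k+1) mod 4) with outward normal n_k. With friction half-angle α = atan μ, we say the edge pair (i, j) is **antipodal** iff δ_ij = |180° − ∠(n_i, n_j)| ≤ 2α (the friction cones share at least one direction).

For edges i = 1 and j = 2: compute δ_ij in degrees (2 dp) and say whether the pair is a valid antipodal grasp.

α = atan 0.7 = 34.99°;  2α = 69.98°
edge 1: e_1 = (-0.04, -1.89);  n_1 = (-0.9998, +0.0212)
edge 2: e_2 = (+1.98, -0.87);  n_2 = (-0.4023, -0.9155)
∠(n_1, n_2) = 67.49°
δ = |180° − 67.49°| = 112.51°
112.51° > 2α = 69.98°  →  invalid

δ = 112.51°, invalid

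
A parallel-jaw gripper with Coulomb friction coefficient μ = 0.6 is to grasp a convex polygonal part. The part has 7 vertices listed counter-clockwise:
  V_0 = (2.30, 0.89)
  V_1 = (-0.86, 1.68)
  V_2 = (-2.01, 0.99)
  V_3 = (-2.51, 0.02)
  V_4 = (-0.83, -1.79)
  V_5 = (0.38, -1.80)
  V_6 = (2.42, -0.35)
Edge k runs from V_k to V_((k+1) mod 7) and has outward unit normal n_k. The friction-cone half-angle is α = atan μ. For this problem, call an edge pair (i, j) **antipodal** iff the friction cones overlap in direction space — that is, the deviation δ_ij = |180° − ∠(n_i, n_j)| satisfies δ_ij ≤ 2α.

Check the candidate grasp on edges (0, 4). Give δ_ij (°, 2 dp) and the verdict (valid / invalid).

δ = 13.56°, valid

α = atan 0.6 = 30.96°;  2α = 61.93°
edge 0: e_0 = (-3.16, +0.79);  n_0 = (+0.2425, +0.9701)
edge 4: e_4 = (+1.21, -0.01);  n_4 = (-0.0083, -1.0000)
∠(n_0, n_4) = 166.44°
δ = |180° − 166.44°| = 13.56°
13.56° ≤ 2α = 61.93°  →  valid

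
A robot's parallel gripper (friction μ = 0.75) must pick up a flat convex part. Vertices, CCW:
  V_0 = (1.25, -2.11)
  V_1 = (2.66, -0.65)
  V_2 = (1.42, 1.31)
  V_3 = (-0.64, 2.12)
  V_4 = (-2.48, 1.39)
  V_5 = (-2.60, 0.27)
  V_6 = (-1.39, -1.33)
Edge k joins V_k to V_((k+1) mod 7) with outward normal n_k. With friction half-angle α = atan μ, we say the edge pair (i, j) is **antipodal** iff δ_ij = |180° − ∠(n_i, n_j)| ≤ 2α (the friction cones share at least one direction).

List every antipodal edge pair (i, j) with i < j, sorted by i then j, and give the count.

α = atan 0.75 = 36.87°;  2α = 73.74°
n_0 = (+0.7193, -0.6947)
n_1 = (+0.8451, +0.5346)
n_2 = (+0.3659, +0.9306)
n_3 = (-0.3688, +0.9295)
n_4 = (-0.9943, +0.1065)
n_5 = (-0.7976, -0.6032)
n_6 = (-0.2833, -0.9590)
  (0,1): δ = 103.68°  ·
  (0,2): δ = 67.46°  ✓
  (0,3): δ = 24.36°  ✓
  (0,4): δ = 37.89°  ✓
  (0,5): δ = 81.10°  ·
  (0,6): δ = 117.54°  ·
  (1,2): δ = 143.78°  ·
  (1,3): δ = 100.68°  ·
  (1,4): δ = 38.44°  ✓
  (1,5): δ = 4.78°  ✓
  (1,6): δ = 41.22°  ✓
  (2,3): δ = 136.89°  ·
  (2,4): δ = 74.65°  ·
  (2,5): δ = 31.44°  ✓
  (2,6): δ = 5.00°  ✓
  (3,4): δ = 117.76°  ·
  (3,5): δ = 74.54°  ·
  (3,6): δ = 38.10°  ✓
  (4,5): δ = 136.79°  ·
  (4,6): δ = 100.34°  ·
  (5,6): δ = 143.56°  ·
antipodal pairs: 9

count = 9; pairs: (0,2), (0,3), (0,4), (1,4), (1,5), (1,6), (2,5), (2,6), (3,6)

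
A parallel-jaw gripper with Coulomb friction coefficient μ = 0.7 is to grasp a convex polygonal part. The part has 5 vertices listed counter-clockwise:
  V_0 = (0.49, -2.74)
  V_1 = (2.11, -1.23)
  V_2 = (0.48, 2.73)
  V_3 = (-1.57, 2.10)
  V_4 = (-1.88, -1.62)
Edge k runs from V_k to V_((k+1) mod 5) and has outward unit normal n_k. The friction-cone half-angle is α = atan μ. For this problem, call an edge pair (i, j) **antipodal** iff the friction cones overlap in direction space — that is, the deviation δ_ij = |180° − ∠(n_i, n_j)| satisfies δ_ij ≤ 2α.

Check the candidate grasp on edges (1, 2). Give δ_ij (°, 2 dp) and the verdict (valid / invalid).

α = atan 0.7 = 34.99°;  2α = 69.98°
edge 1: e_1 = (-1.63, +3.96);  n_1 = (+0.9247, +0.3806)
edge 2: e_2 = (-2.05, -0.63);  n_2 = (-0.2938, +0.9559)
∠(n_1, n_2) = 84.71°
δ = |180° − 84.71°| = 95.29°
95.29° > 2α = 69.98°  →  invalid

δ = 95.29°, invalid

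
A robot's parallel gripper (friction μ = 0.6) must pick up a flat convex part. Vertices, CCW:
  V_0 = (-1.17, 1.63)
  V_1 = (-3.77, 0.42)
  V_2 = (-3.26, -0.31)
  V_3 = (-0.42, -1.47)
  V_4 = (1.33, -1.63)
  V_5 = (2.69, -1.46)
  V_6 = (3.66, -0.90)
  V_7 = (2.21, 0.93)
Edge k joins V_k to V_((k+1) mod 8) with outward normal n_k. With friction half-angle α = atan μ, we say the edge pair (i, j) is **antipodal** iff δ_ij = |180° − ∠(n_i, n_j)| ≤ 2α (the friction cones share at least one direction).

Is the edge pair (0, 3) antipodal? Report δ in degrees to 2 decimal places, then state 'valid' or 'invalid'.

α = atan 0.6 = 30.96°;  2α = 61.93°
edge 0: e_0 = (-2.60, -1.21);  n_0 = (-0.4219, +0.9066)
edge 3: e_3 = (+1.75, -0.16);  n_3 = (-0.0910, -0.9958)
∠(n_0, n_3) = 149.82°
δ = |180° − 149.82°| = 30.18°
30.18° ≤ 2α = 61.93°  →  valid

δ = 30.18°, valid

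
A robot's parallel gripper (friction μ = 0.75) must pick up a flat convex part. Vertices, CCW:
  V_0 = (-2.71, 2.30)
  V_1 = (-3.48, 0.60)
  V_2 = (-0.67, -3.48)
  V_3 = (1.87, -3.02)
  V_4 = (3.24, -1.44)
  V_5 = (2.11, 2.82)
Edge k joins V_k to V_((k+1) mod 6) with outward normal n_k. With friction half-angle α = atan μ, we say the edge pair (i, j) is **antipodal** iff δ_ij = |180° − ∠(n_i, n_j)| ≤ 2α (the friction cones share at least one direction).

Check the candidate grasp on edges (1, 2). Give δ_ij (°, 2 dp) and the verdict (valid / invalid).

α = atan 0.75 = 36.87°;  2α = 73.74°
edge 1: e_1 = (+2.81, -4.08);  n_1 = (-0.8236, -0.5672)
edge 2: e_2 = (+2.54, +0.46);  n_2 = (+0.1782, -0.9840)
∠(n_1, n_2) = 65.71°
δ = |180° − 65.71°| = 114.29°
114.29° > 2α = 73.74°  →  invalid

δ = 114.29°, invalid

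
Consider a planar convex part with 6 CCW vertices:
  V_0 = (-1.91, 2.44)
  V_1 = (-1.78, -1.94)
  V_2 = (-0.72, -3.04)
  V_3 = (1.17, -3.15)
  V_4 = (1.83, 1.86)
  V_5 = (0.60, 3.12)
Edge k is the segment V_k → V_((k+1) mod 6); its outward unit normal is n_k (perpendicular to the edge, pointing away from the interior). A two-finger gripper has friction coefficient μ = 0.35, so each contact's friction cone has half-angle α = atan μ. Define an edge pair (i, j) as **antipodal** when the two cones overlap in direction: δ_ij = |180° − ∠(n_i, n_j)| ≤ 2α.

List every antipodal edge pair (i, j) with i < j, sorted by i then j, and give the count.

count = 3; pairs: (0,3), (1,4), (2,5)

α = atan 0.35 = 19.29°;  2α = 38.58°
n_0 = (-0.9996, -0.0297)
n_1 = (-0.7201, -0.6939)
n_2 = (-0.0581, -0.9983)
n_3 = (+0.9914, -0.1306)
n_4 = (+0.7156, +0.6985)
n_5 = (-0.2615, +0.9652)
  (0,1): δ = 137.76°  ·
  (0,2): δ = 95.03°  ·
  (0,3): δ = 9.20°  ✓
  (0,4): δ = 42.61°  ·
  (0,5): δ = 103.46°  ·
  (1,2): δ = 137.27°  ·
  (1,3): δ = 51.44°  ·
  (1,4): δ = 0.37°  ✓
  (1,5): δ = 61.22°  ·
  (2,3): δ = 94.17°  ·
  (2,4): δ = 42.36°  ·
  (2,5): δ = 18.49°  ✓
  (3,4): δ = 128.19°  ·
  (3,5): δ = 67.34°  ·
  (4,5): δ = 119.15°  ·
antipodal pairs: 3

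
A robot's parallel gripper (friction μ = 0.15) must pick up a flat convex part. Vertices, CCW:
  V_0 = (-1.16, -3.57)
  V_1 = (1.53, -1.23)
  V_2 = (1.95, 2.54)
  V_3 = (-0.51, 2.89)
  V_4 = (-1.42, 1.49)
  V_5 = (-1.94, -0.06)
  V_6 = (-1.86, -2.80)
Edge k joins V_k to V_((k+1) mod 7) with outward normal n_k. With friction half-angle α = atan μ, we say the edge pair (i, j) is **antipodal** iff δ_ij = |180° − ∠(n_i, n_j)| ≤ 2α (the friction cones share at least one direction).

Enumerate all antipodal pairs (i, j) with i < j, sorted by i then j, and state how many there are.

count = 3; pairs: (0,3), (1,4), (1,5)

α = atan 0.15 = 8.53°;  2α = 17.06°
n_0 = (+0.6563, -0.7545)
n_1 = (+0.9939, -0.1107)
n_2 = (+0.1409, +0.9900)
n_3 = (-0.8384, +0.5450)
n_4 = (-0.9481, +0.3181)
n_5 = (-0.9996, -0.0292)
n_6 = (-0.7399, -0.6727)
  (0,1): δ = 137.38°  ·
  (0,2): δ = 49.12°  ·
  (0,3): δ = 15.96°  ✓
  (0,4): δ = 30.43°  ·
  (0,5): δ = 50.65°  ·
  (0,6): δ = 91.25°  ·
  (1,2): δ = 91.74°  ·
  (1,3): δ = 26.67°  ·
  (1,4): δ = 12.19°  ✓
  (1,5): δ = 8.03°  ✓
  (1,6): δ = 48.63°  ·
  (2,3): δ = 114.93°  ·
  (2,4): δ = 100.45°  ·
  (2,5): δ = 80.23°  ·
  (2,6): δ = 39.63°  ·
  (3,4): δ = 165.52°  ·
  (3,5): δ = 145.30°  ·
  (3,6): δ = 104.70°  ·
  (4,5): δ = 159.78°  ·
  (4,6): δ = 119.18°  ·
  (5,6): δ = 139.40°  ·
antipodal pairs: 3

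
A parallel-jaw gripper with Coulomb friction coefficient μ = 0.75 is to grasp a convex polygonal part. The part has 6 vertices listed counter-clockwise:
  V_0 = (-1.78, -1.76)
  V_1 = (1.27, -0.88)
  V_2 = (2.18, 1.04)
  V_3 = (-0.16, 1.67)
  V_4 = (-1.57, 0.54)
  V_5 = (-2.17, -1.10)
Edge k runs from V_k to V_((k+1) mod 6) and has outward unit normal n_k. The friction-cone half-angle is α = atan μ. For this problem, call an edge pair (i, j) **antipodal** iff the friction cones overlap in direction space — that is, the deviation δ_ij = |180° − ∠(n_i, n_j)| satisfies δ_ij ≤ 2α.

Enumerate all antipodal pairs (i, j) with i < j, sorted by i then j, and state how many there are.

count = 7; pairs: (0,2), (0,3), (0,4), (1,3), (1,4), (1,5), (2,5)

α = atan 0.75 = 36.87°;  2α = 73.74°
n_0 = (+0.2772, -0.9608)
n_1 = (+0.9036, -0.4283)
n_2 = (+0.2600, +0.9656)
n_3 = (-0.6254, +0.7803)
n_4 = (-0.9391, +0.3436)
n_5 = (-0.8609, -0.5087)
  (0,1): δ = 131.45°  ·
  (0,2): δ = 31.16°  ✓
  (0,3): δ = 22.62°  ✓
  (0,4): δ = 53.81°  ✓
  (0,5): δ = 104.49°  ·
  (1,2): δ = 79.71°  ·
  (1,3): δ = 25.93°  ✓
  (1,4): δ = 5.26°  ✓
  (1,5): δ = 55.94°  ✓
  (2,3): δ = 126.22°  ·
  (2,4): δ = 95.03°  ·
  (2,5): δ = 44.35°  ✓
  (3,4): δ = 148.80°  ·
  (3,5): δ = 98.13°  ·
  (4,5): δ = 129.33°  ·
antipodal pairs: 7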